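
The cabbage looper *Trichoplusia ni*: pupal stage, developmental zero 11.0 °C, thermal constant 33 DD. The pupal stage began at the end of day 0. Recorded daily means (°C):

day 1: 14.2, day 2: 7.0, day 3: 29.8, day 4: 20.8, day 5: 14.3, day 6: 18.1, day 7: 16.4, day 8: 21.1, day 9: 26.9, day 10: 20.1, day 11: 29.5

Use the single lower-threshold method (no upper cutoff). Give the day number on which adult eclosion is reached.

day 5

Daily DD above 11.0 °C: 3.2, 0.0, 18.8, 9.8, 3.3, 7.1, 5.4, 10.1, 15.9, 9.1, 18.5.
Cumulative: 3.2, 3.2, 22.0, 31.8, 35.1, 42.2, 47.6, 57.7, 73.6, 82.7, 101.2.
The total first reaches 33 DD on day 5.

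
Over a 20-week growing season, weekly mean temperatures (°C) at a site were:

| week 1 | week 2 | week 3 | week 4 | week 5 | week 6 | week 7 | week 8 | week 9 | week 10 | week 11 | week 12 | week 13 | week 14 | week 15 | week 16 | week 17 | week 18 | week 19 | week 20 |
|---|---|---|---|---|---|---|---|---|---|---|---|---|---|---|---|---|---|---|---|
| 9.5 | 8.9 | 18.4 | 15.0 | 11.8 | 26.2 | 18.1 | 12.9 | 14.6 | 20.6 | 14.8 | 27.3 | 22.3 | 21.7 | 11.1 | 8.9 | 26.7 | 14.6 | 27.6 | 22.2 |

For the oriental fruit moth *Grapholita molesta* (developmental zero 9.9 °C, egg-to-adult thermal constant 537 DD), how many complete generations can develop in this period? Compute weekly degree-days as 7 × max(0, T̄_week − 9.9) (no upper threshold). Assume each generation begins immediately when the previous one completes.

2 generations

Weekly DD (7 × max(0, T̄ − 9.9)): 0.0, 0.0, 59.5, 35.7, 13.3, 114.1, 57.4, 21.0, 32.9, 74.9, 34.3, 121.8, 86.8, 82.6, 8.4, 0.0, 117.6, 32.9, 123.9, 86.1.
Season total = 1103.2 DD.
Complete generations = ⌊1103.2 / 537⌋ = 2.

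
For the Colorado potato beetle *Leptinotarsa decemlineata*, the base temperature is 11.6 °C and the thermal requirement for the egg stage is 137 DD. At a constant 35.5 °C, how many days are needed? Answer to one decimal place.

5.7 days

Daily accumulation = 35.5 − 11.6 = 23.9 DD/day.
Duration = 137 / 23.9 = 5.732 ≈ 5.7 days.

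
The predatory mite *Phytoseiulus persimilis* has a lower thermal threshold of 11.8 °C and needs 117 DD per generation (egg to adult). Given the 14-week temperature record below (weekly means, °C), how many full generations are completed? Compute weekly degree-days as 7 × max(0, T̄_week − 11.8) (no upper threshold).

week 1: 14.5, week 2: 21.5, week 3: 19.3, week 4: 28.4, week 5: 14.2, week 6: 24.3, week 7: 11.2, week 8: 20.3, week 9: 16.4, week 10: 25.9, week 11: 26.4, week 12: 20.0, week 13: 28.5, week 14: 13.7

Weekly DD (7 × max(0, T̄ − 11.8)): 18.9, 67.9, 52.5, 116.2, 16.8, 87.5, 0.0, 59.5, 32.2, 98.7, 102.2, 57.4, 116.9, 13.3.
Season total = 840.0 DD.
Complete generations = ⌊840.0 / 117⌋ = 7.

7 generations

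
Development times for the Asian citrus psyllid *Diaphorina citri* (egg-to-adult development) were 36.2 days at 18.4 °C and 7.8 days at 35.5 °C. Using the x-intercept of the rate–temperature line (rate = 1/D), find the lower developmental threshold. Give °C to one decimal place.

Under the model K = D·(T − T_b), so D₁·(T₁ − T_b) = D₂·(T₂ − T_b).
36.2·(18.4 − T_b) = 7.8·(35.5 − T_b)
T_b = (36.2·18.4 − 7.8·35.5) / (36.2 − 7.8) = 389.18 / 28.4 = 13.704 °C ≈ 13.7 °C.

13.7 °C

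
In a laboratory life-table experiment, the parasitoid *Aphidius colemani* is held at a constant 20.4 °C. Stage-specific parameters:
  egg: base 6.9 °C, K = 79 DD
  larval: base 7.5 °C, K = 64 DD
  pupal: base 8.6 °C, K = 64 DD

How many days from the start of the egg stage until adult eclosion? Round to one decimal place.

16.2 days

egg: 79 / (20.4 − 6.9) = 79 / 13.5 = 5.852 d.
larval: 64 / (20.4 − 7.5) = 64 / 12.9 = 4.961 d.
pupal: 64 / (20.4 − 8.6) = 64 / 11.8 = 5.424 d.
Sum = 16.237 ≈ 16.2 days.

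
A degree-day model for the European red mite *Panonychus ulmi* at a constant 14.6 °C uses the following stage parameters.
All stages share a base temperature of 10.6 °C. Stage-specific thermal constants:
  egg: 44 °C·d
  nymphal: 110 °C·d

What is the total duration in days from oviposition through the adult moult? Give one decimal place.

38.5 days

Daily accumulation at 14.6 °C = 14.6 − 10.6 = 4.0 DD/day.
Total K = 44 + 110 = 154 DD.
Total duration = 154 / 4.0 = 38.500 ≈ 38.5 days.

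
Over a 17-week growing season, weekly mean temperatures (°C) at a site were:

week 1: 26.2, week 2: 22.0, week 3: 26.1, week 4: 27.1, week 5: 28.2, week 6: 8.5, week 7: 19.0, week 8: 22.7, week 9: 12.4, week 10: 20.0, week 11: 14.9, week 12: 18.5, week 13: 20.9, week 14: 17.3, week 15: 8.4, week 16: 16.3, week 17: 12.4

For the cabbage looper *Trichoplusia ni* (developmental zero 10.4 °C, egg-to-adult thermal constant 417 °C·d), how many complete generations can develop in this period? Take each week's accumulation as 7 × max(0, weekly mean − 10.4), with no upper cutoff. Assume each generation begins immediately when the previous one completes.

Weekly DD (7 × max(0, T̄ − 10.4)): 110.6, 81.2, 109.9, 116.9, 124.6, 0.0, 60.2, 86.1, 14.0, 67.2, 31.5, 56.7, 73.5, 48.3, 0.0, 41.3, 14.0.
Season total = 1036.0 DD.
Complete generations = ⌊1036.0 / 417⌋ = 2.

2 generations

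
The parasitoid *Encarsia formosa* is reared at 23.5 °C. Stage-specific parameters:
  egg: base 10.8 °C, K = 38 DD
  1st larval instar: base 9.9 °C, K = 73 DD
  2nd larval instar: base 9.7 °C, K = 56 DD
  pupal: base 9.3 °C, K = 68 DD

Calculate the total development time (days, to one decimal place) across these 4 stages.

17.2 days

egg: 38 / (23.5 − 10.8) = 38 / 12.7 = 2.992 d.
1st larval instar: 73 / (23.5 − 9.9) = 73 / 13.6 = 5.368 d.
2nd larval instar: 56 / (23.5 − 9.7) = 56 / 13.8 = 4.058 d.
pupal: 68 / (23.5 − 9.3) = 68 / 14.2 = 4.789 d.
Sum = 17.206 ≈ 17.2 days.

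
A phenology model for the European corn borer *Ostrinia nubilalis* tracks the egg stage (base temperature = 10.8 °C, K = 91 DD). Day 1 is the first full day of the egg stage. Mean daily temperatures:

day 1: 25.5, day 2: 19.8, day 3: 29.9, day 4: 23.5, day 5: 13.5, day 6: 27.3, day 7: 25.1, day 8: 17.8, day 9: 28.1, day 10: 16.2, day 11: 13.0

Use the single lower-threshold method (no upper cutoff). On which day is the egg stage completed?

day 8

Daily DD above 10.8 °C: 14.7, 9.0, 19.1, 12.7, 2.7, 16.5, 14.3, 7.0, 17.3, 5.4, 2.2.
Cumulative: 14.7, 23.7, 42.8, 55.5, 58.2, 74.7, 89.0, 96.0, 113.3, 118.7, 120.9.
The total first reaches 91 DD on day 8.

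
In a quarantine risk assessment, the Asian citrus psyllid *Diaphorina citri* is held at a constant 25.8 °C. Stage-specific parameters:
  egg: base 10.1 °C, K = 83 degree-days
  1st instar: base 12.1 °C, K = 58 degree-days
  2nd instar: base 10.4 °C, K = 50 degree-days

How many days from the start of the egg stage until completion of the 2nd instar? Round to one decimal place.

egg: 83 / (25.8 − 10.1) = 83 / 15.7 = 5.287 d.
1st instar: 58 / (25.8 − 12.1) = 58 / 13.7 = 4.234 d.
2nd instar: 50 / (25.8 − 10.4) = 50 / 15.4 = 3.247 d.
Sum = 12.767 ≈ 12.8 days.

12.8 days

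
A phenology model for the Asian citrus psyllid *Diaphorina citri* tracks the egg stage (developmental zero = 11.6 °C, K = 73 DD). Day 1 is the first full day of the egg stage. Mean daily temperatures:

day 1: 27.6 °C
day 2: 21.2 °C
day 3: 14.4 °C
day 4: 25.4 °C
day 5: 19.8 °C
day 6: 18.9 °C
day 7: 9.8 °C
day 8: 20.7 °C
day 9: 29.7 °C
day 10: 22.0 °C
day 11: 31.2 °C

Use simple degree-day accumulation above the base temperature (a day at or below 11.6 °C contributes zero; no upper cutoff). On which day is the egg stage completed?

day 9

Daily DD above 11.6 °C: 16.0, 9.6, 2.8, 13.8, 8.2, 7.3, 0.0, 9.1, 18.1, 10.4, 19.6.
Cumulative: 16.0, 25.6, 28.4, 42.2, 50.4, 57.7, 57.7, 66.8, 84.9, 95.3, 114.9.
The total first reaches 73 DD on day 9.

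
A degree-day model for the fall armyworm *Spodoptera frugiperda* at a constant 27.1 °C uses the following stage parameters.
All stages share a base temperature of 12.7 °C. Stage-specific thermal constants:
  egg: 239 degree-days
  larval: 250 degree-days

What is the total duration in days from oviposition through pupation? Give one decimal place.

34.0 days

Daily accumulation at 27.1 °C = 27.1 − 12.7 = 14.4 DD/day.
Total K = 239 + 250 = 489 DD.
Total duration = 489 / 14.4 = 33.958 ≈ 34.0 days.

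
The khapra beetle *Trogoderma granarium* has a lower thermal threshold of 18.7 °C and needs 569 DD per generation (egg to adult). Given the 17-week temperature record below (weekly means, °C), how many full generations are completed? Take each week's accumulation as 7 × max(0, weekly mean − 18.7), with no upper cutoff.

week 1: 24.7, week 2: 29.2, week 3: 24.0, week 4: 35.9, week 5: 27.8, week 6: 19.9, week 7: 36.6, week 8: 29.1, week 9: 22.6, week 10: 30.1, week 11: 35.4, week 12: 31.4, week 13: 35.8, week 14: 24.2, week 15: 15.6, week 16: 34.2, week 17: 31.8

2 generations

Weekly DD (7 × max(0, T̄ − 18.7)): 42.0, 73.5, 37.1, 120.4, 63.7, 8.4, 125.3, 72.8, 27.3, 79.8, 116.9, 88.9, 119.7, 38.5, 0.0, 108.5, 91.7.
Season total = 1214.5 DD.
Complete generations = ⌊1214.5 / 569⌋ = 2.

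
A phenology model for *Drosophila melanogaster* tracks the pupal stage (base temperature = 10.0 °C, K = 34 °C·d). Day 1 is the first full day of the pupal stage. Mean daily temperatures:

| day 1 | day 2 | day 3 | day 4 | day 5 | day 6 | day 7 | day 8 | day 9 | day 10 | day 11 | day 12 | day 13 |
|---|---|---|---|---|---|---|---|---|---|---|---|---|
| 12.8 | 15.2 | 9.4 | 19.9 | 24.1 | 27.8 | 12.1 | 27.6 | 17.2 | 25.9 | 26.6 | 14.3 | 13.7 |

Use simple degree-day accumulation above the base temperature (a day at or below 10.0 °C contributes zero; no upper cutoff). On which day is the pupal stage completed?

Daily DD above 10.0 °C: 2.8, 5.2, 0.0, 9.9, 14.1, 17.8, 2.1, 17.6, 7.2, 15.9, 16.6, 4.3, 3.7.
Cumulative: 2.8, 8.0, 8.0, 17.9, 32.0, 49.8, 51.9, 69.5, 76.7, 92.6, 109.2, 113.5, 117.2.
The total first reaches 34 DD on day 6.

day 6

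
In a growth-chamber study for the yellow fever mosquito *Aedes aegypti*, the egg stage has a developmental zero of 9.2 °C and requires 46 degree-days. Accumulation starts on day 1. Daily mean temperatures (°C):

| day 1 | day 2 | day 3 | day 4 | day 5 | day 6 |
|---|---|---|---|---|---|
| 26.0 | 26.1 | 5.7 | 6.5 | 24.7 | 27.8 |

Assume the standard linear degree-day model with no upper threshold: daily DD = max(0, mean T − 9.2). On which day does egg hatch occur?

Daily DD above 9.2 °C: 16.8, 16.9, 0.0, 0.0, 15.5, 18.6.
Cumulative: 16.8, 33.7, 33.7, 33.7, 49.2, 67.8.
The total first reaches 46 DD on day 5.

day 5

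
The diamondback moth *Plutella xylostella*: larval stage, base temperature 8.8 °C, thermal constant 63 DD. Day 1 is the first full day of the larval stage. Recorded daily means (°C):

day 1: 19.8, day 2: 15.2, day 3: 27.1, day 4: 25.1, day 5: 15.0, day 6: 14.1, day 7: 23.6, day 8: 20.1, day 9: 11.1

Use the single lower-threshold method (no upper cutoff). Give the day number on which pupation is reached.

day 6

Daily DD above 8.8 °C: 11.0, 6.4, 18.3, 16.3, 6.2, 5.3, 14.8, 11.3, 2.3.
Cumulative: 11.0, 17.4, 35.7, 52.0, 58.2, 63.5, 78.3, 89.6, 91.9.
The total first reaches 63 DD on day 6.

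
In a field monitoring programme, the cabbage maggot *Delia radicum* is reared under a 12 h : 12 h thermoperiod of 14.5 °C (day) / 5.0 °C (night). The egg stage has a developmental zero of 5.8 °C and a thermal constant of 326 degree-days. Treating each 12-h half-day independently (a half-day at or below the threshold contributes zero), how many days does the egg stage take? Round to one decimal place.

Day half: max(0, 14.5 − 5.8) × 0.5 = 8.7 × 0.5 = 4.35 DD.
Night half: max(0, 5.0 − 5.8) × 0.5 = 0.0 × 0.5 = 0.00 DD.
Per 24 h: 4.35 DD/day.
Duration = 326 / 4.35 = 74.943 ≈ 74.9 days.

74.9 days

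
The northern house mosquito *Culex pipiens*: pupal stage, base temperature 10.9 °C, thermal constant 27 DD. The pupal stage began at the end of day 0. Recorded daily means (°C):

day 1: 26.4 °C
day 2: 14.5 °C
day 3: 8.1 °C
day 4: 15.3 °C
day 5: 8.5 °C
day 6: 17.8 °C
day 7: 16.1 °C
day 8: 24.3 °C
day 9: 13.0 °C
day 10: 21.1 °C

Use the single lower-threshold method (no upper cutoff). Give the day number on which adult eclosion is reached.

day 6

Daily DD above 10.9 °C: 15.5, 3.6, 0.0, 4.4, 0.0, 6.9, 5.2, 13.4, 2.1, 10.2.
Cumulative: 15.5, 19.1, 19.1, 23.5, 23.5, 30.4, 35.6, 49.0, 51.1, 61.3.
The total first reaches 27 DD on day 6.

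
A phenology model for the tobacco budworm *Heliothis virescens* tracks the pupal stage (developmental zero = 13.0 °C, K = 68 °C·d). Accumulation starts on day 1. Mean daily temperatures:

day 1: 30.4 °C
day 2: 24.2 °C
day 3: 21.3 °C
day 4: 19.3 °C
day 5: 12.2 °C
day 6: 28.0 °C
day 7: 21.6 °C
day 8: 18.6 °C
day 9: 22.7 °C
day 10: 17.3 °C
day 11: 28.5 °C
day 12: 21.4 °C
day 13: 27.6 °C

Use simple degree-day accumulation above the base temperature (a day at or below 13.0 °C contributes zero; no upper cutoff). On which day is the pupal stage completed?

Daily DD above 13.0 °C: 17.4, 11.2, 8.3, 6.3, 0.0, 15.0, 8.6, 5.6, 9.7, 4.3, 15.5, 8.4, 14.6.
Cumulative: 17.4, 28.6, 36.9, 43.2, 43.2, 58.2, 66.8, 72.4, 82.1, 86.4, 101.9, 110.3, 124.9.
The total first reaches 68 DD on day 8.

day 8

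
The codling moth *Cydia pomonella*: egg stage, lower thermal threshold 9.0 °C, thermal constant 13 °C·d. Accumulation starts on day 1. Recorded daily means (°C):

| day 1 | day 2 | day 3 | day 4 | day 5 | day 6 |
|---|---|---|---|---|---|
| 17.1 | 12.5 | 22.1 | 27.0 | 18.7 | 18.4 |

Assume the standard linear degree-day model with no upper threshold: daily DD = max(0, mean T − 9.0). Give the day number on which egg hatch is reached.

Daily DD above 9.0 °C: 8.1, 3.5, 13.1, 18.0, 9.7, 9.4.
Cumulative: 8.1, 11.6, 24.7, 42.7, 52.4, 61.8.
The total first reaches 13 DD on day 3.

day 3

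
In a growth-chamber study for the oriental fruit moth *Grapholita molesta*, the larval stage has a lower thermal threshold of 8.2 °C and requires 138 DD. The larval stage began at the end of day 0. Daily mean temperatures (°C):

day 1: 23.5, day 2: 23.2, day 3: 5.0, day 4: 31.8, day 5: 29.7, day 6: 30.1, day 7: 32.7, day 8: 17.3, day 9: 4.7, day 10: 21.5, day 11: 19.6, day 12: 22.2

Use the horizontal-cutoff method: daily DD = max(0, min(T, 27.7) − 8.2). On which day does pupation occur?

Daily DD above 8.2 °C (capped at 19.5): 15.3, 15.0, 0.0, 19.5, 19.5, 19.5, 19.5, 9.1, 0.0, 13.3, 11.4, 14.0.
Cumulative: 15.3, 30.3, 30.3, 49.8, 69.3, 88.8, 108.3, 117.4, 117.4, 130.7, 142.1, 156.1.
The total first reaches 138 DD on day 11.

day 11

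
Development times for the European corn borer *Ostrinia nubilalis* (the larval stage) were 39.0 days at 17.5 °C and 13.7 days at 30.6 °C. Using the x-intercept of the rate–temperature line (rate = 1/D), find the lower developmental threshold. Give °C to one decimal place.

Linear rate model ⇒ the product D·(T − T_b) is constant across temperatures.
39.0·(17.5 − T_b) = 13.7·(30.6 − T_b)
T_b = (39.0·17.5 − 13.7·30.6) / (39.0 − 13.7) = 263.28 / 25.3 = 10.406 °C ≈ 10.4 °C.

10.4 °C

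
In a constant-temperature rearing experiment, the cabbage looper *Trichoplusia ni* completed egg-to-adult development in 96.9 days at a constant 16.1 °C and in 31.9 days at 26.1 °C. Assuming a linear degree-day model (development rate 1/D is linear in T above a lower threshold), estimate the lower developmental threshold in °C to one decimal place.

Linear rate model ⇒ the product D·(T − T_b) is constant across temperatures.
96.9·(16.1 − T_b) = 31.9·(26.1 − T_b)
T_b = (96.9·16.1 − 31.9·26.1) / (96.9 − 31.9) = 727.50 / 65.0 = 11.192 °C ≈ 11.2 °C.

11.2 °C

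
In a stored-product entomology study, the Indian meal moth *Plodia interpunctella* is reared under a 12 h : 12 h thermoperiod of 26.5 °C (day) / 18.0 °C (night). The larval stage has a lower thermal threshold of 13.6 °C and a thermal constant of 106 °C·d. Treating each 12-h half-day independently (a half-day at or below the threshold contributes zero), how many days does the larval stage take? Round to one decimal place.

12.3 days

Day half: max(0, 26.5 − 13.6) × 0.5 = 12.9 × 0.5 = 6.45 DD.
Night half: max(0, 18.0 − 13.6) × 0.5 = 4.4 × 0.5 = 2.20 DD.
Per 24 h: 8.65 DD/day.
Duration = 106 / 8.65 = 12.254 ≈ 12.3 days.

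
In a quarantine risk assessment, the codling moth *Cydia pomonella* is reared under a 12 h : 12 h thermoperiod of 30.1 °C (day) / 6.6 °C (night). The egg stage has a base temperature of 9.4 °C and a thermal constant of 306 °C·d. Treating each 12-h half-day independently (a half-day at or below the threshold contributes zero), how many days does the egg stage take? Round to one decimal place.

Day half: max(0, 30.1 − 9.4) × 0.5 = 20.7 × 0.5 = 10.35 DD.
Night half: max(0, 6.6 − 9.4) × 0.5 = 0.0 × 0.5 = 0.00 DD.
Per 24 h: 10.35 DD/day.
Duration = 306 / 10.35 = 29.565 ≈ 29.6 days.

29.6 days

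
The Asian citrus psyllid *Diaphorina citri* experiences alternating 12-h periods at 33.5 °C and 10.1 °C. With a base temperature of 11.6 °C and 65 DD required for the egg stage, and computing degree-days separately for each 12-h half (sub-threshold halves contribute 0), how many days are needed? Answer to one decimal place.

Day half: max(0, 33.5 − 11.6) × 0.5 = 21.9 × 0.5 = 10.95 DD.
Night half: max(0, 10.1 − 11.6) × 0.5 = 0.0 × 0.5 = 0.00 DD.
Per 24 h: 10.95 DD/day.
Duration = 65 / 10.95 = 5.936 ≈ 5.9 days.

5.9 days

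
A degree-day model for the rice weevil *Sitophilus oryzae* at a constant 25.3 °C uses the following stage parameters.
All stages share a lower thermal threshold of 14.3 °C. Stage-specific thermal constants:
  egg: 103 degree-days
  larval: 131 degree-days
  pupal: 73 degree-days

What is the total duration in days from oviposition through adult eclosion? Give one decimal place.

Daily accumulation at 25.3 °C = 25.3 − 14.3 = 11.0 DD/day.
Total K = 103 + 131 + 73 = 307 DD.
Total duration = 307 / 11.0 = 27.909 ≈ 27.9 days.

27.9 days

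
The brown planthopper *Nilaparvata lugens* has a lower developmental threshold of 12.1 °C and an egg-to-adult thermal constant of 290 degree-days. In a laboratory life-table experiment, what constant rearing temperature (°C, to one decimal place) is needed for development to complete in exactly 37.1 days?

Required daily accumulation = 290 / 37.1 = 7.817 DD/day.
T = T_base + 7.817 = 12.1 + 7.817 = 19.917 ≈ 19.9 °C.

19.9 °C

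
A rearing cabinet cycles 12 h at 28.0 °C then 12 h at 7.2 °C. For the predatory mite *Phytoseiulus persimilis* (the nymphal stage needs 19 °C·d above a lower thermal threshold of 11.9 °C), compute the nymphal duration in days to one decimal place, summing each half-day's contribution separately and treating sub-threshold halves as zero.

Day half: max(0, 28.0 − 11.9) × 0.5 = 16.1 × 0.5 = 8.05 DD.
Night half: max(0, 7.2 − 11.9) × 0.5 = 0.0 × 0.5 = 0.00 DD.
Per 24 h: 8.05 DD/day.
Duration = 19 / 8.05 = 2.360 ≈ 2.4 days.

2.4 days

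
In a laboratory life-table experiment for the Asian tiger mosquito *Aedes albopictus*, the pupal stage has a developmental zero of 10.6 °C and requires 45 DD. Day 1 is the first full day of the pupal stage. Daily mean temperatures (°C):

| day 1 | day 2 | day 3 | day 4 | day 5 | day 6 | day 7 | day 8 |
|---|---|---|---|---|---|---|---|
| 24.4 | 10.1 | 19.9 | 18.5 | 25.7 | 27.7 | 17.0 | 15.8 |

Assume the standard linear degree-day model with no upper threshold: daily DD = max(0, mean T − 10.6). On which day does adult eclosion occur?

day 5

Daily DD above 10.6 °C: 13.8, 0.0, 9.3, 7.9, 15.1, 17.1, 6.4, 5.2.
Cumulative: 13.8, 13.8, 23.1, 31.0, 46.1, 63.2, 69.6, 74.8.
The total first reaches 45 DD on day 5.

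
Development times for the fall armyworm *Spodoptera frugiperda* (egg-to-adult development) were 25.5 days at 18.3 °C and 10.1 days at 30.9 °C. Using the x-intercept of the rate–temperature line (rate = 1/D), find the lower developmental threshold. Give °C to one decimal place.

10.0 °C

Linear rate model ⇒ the product D·(T − T_b) is constant across temperatures.
25.5·(18.3 − T_b) = 10.1·(30.9 − T_b)
T_b = (25.5·18.3 − 10.1·30.9) / (25.5 − 10.1) = 154.56 / 15.4 = 10.036 °C ≈ 10.0 °C.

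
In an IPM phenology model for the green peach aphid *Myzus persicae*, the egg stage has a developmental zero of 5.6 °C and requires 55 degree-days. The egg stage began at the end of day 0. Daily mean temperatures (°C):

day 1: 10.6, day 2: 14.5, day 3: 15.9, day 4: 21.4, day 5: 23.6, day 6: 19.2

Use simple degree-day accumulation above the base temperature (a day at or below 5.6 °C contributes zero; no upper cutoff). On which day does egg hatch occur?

Daily DD above 5.6 °C: 5.0, 8.9, 10.3, 15.8, 18.0, 13.6.
Cumulative: 5.0, 13.9, 24.2, 40.0, 58.0, 71.6.
The total first reaches 55 DD on day 5.

day 5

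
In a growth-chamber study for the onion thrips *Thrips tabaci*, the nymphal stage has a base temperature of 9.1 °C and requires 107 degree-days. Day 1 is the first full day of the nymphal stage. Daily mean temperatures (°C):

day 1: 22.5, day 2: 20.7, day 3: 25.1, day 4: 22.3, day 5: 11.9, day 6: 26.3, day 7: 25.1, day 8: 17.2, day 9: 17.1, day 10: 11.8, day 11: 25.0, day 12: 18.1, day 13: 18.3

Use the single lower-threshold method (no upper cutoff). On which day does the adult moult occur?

Daily DD above 9.1 °C: 13.4, 11.6, 16.0, 13.2, 2.8, 17.2, 16.0, 8.1, 8.0, 2.7, 15.9, 9.0, 9.2.
Cumulative: 13.4, 25.0, 41.0, 54.2, 57.0, 74.2, 90.2, 98.3, 106.3, 109.0, 124.9, 133.9, 143.1.
The total first reaches 107 DD on day 10.

day 10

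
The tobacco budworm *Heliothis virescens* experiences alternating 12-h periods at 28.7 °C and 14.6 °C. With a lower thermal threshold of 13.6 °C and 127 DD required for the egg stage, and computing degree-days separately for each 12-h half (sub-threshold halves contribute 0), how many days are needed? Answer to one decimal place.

Day half: max(0, 28.7 − 13.6) × 0.5 = 15.1 × 0.5 = 7.55 DD.
Night half: max(0, 14.6 − 13.6) × 0.5 = 1.0 × 0.5 = 0.50 DD.
Per 24 h: 8.05 DD/day.
Duration = 127 / 8.05 = 15.776 ≈ 15.8 days.

15.8 days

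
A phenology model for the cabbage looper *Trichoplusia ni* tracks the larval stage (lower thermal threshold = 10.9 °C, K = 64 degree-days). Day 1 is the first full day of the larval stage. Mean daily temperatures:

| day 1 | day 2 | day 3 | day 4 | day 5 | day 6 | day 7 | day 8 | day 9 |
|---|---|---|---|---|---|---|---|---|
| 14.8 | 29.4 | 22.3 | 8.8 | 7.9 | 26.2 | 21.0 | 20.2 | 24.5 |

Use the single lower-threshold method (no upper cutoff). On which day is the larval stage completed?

Daily DD above 10.9 °C: 3.9, 18.5, 11.4, 0.0, 0.0, 15.3, 10.1, 9.3, 13.6.
Cumulative: 3.9, 22.4, 33.8, 33.8, 33.8, 49.1, 59.2, 68.5, 82.1.
The total first reaches 64 DD on day 8.

day 8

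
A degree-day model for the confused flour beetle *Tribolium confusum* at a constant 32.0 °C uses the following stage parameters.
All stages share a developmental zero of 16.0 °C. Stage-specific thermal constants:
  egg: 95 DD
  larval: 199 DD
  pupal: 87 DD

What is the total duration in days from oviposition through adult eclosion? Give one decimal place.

23.8 days

Daily accumulation at 32.0 °C = 32.0 − 16.0 = 16.0 DD/day.
Total K = 95 + 199 + 87 = 381 DD.
Total duration = 381 / 16.0 = 23.812 ≈ 23.8 days.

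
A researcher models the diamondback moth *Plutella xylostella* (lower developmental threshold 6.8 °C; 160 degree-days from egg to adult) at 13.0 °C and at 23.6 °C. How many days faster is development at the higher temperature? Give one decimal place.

At 13.0 °C: 160 / (13.0 − 6.8) = 160 / 6.2 = 25.806 d.
At 23.6 °C: 160 / (23.6 − 6.8) = 160 / 16.8 = 9.524 d.
Difference = |25.806 − 9.524| = 16.283 ≈ 16.3 days.

16.3 days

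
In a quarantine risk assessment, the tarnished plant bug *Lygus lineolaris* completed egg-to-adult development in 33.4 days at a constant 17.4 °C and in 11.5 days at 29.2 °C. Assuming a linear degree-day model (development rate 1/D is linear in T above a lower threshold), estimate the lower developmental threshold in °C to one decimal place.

Linear rate model ⇒ the product D·(T − T_b) is constant across temperatures.
33.4·(17.4 − T_b) = 11.5·(29.2 − T_b)
T_b = (33.4·17.4 − 11.5·29.2) / (33.4 − 11.5) = 245.36 / 21.9 = 11.204 °C ≈ 11.2 °C.

11.2 °C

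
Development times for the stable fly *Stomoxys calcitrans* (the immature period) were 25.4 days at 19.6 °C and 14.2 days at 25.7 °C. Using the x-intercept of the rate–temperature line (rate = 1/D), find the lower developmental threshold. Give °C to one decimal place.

Equal thermal constants: D₁(T₁ − T_b) = D₂(T₂ − T_b).
25.4·(19.6 − T_b) = 14.2·(25.7 − T_b)
T_b = (25.4·19.6 − 14.2·25.7) / (25.4 − 14.2) = 132.90 / 11.2 = 11.866 °C ≈ 11.9 °C.

11.9 °C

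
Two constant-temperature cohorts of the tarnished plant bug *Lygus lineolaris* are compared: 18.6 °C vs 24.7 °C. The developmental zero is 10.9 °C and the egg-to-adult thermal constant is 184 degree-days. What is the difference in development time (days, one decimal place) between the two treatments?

At 18.6 °C: 184 / (18.6 − 10.9) = 184 / 7.7 = 23.896 d.
At 24.7 °C: 184 / (24.7 − 10.9) = 184 / 13.8 = 13.333 d.
Difference = |23.896 − 13.333| = 10.563 ≈ 10.6 days.

10.6 days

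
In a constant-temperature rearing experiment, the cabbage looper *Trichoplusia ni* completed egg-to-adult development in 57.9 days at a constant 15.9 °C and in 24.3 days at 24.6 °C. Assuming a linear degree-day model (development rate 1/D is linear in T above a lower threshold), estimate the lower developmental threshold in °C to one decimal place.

Under the model K = D·(T − T_b), so D₁·(T₁ − T_b) = D₂·(T₂ − T_b).
57.9·(15.9 − T_b) = 24.3·(24.6 − T_b)
T_b = (57.9·15.9 − 24.3·24.6) / (57.9 − 24.3) = 322.83 / 33.6 = 9.608 °C ≈ 9.6 °C.

9.6 °C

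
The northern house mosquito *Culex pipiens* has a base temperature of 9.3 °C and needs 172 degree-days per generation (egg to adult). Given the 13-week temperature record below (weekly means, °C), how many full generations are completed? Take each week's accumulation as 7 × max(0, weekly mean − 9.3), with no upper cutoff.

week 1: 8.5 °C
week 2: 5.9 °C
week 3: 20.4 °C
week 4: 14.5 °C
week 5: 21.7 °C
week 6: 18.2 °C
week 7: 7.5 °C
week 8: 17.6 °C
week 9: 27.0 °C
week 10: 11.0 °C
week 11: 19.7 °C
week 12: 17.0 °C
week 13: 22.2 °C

Weekly DD (7 × max(0, T̄ − 9.3)): 0.0, 0.0, 77.7, 36.4, 86.8, 62.3, 0.0, 58.1, 123.9, 11.9, 72.8, 53.9, 90.3.
Season total = 674.1 DD.
Complete generations = ⌊674.1 / 172⌋ = 3.

3 generations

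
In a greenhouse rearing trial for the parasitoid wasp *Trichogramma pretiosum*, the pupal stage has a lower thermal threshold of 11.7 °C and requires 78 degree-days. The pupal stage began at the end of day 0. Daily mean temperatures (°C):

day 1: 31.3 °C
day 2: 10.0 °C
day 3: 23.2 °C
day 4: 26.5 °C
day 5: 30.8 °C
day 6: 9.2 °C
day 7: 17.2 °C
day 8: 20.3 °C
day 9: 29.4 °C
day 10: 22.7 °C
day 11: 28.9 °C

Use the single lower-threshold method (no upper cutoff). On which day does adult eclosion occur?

day 8

Daily DD above 11.7 °C: 19.6, 0.0, 11.5, 14.8, 19.1, 0.0, 5.5, 8.6, 17.7, 11.0, 17.2.
Cumulative: 19.6, 19.6, 31.1, 45.9, 65.0, 65.0, 70.5, 79.1, 96.8, 107.8, 125.0.
The total first reaches 78 DD on day 8.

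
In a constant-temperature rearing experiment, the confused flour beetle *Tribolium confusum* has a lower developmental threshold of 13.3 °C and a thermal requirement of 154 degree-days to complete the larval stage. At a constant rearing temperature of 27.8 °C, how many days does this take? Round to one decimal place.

10.6 days

Daily accumulation = 27.8 − 13.3 = 14.5 DD/day.
Duration = 154 / 14.5 = 10.621 ≈ 10.6 days.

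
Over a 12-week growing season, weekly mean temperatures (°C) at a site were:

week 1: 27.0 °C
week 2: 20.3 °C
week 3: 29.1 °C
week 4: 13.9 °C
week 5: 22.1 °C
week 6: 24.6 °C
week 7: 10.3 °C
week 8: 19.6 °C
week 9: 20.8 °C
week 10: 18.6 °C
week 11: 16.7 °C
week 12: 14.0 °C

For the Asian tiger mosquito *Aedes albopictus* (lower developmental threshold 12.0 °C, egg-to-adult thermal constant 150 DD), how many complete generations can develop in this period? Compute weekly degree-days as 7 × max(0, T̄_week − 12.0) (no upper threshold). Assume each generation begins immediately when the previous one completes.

Weekly DD (7 × max(0, T̄ − 12.0)): 105.0, 58.1, 119.7, 13.3, 70.7, 88.2, 0.0, 53.2, 61.6, 46.2, 32.9, 14.0.
Season total = 662.9 DD.
Complete generations = ⌊662.9 / 150⌋ = 4.

4 generations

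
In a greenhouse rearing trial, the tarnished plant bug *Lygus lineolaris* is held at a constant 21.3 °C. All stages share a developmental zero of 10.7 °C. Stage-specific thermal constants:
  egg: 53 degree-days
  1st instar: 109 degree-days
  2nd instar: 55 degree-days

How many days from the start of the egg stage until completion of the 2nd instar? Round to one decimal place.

Daily accumulation at 21.3 °C = 21.3 − 10.7 = 10.6 DD/day.
Total K = 53 + 109 + 55 = 217 DD.
Total duration = 217 / 10.6 = 20.472 ≈ 20.5 days.

20.5 days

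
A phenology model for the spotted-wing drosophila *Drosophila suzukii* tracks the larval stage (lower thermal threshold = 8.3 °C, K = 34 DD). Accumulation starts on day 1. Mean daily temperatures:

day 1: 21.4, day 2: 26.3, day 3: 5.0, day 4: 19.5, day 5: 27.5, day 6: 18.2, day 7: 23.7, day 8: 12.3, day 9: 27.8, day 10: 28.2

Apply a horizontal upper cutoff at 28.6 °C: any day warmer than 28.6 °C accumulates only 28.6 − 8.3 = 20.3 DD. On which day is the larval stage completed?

day 4

Daily DD above 8.3 °C (capped at 20.3): 13.1, 18.0, 0.0, 11.2, 19.2, 9.9, 15.4, 4.0, 19.5, 19.9.
Cumulative: 13.1, 31.1, 31.1, 42.3, 61.5, 71.4, 86.8, 90.8, 110.3, 130.2.
The total first reaches 34 DD on day 4.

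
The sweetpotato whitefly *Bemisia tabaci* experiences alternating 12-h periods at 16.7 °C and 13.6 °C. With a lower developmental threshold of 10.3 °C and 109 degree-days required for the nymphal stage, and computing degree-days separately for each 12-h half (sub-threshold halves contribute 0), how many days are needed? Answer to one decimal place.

Day half: max(0, 16.7 − 10.3) × 0.5 = 6.4 × 0.5 = 3.20 DD.
Night half: max(0, 13.6 − 10.3) × 0.5 = 3.3 × 0.5 = 1.65 DD.
Per 24 h: 4.85 DD/day.
Duration = 109 / 4.85 = 22.474 ≈ 22.5 days.

22.5 days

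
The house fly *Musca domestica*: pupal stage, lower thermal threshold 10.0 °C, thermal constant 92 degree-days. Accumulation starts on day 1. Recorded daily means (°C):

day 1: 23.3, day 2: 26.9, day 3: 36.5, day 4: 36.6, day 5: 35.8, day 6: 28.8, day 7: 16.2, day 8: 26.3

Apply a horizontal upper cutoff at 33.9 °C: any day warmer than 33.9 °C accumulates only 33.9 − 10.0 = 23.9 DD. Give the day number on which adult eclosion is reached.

Daily DD above 10.0 °C (capped at 23.9): 13.3, 16.9, 23.9, 23.9, 23.9, 18.8, 6.2, 16.3.
Cumulative: 13.3, 30.2, 54.1, 78.0, 101.9, 120.7, 126.9, 143.2.
The total first reaches 92 DD on day 5.

day 5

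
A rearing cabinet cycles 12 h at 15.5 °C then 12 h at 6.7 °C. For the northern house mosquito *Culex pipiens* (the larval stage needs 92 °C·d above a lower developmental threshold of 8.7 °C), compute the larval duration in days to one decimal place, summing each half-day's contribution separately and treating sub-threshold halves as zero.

27.1 days

Day half: max(0, 15.5 − 8.7) × 0.5 = 6.8 × 0.5 = 3.40 DD.
Night half: max(0, 6.7 − 8.7) × 0.5 = 0.0 × 0.5 = 0.00 DD.
Per 24 h: 3.40 DD/day.
Duration = 92 / 3.40 = 27.059 ≈ 27.1 days.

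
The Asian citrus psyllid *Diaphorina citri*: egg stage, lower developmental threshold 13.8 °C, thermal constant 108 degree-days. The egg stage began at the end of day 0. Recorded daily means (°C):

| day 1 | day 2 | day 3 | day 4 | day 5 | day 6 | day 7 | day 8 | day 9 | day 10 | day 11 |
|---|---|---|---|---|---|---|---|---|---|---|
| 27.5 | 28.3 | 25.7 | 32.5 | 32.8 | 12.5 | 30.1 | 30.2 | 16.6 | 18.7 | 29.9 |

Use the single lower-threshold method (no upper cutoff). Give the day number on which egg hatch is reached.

Daily DD above 13.8 °C: 13.7, 14.5, 11.9, 18.7, 19.0, 0.0, 16.3, 16.4, 2.8, 4.9, 16.1.
Cumulative: 13.7, 28.2, 40.1, 58.8, 77.8, 77.8, 94.1, 110.5, 113.3, 118.2, 134.3.
The total first reaches 108 DD on day 8.

day 8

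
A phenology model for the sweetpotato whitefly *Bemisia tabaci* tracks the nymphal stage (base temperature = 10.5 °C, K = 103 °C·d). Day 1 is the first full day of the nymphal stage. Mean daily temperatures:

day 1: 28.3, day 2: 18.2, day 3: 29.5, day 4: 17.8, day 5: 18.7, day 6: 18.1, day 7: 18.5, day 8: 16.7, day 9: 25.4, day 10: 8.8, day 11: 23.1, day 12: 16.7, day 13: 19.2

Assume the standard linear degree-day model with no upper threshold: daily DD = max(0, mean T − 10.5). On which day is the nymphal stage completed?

Daily DD above 10.5 °C: 17.8, 7.7, 19.0, 7.3, 8.2, 7.6, 8.0, 6.2, 14.9, 0.0, 12.6, 6.2, 8.7.
Cumulative: 17.8, 25.5, 44.5, 51.8, 60.0, 67.6, 75.6, 81.8, 96.7, 96.7, 109.3, 115.5, 124.2.
The total first reaches 103 DD on day 11.

day 11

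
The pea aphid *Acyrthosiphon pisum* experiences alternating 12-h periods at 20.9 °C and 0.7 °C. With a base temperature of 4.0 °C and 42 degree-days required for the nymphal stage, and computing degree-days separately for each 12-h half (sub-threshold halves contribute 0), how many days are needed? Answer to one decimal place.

Day half: max(0, 20.9 − 4.0) × 0.5 = 16.9 × 0.5 = 8.45 DD.
Night half: max(0, 0.7 − 4.0) × 0.5 = 0.0 × 0.5 = 0.00 DD.
Per 24 h: 8.45 DD/day.
Duration = 42 / 8.45 = 4.970 ≈ 5.0 days.

5.0 days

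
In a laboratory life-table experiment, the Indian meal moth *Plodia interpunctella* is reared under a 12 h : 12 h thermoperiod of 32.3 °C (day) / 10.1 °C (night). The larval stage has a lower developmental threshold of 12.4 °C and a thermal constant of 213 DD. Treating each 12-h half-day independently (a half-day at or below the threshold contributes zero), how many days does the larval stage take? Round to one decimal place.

21.4 days

Day half: max(0, 32.3 − 12.4) × 0.5 = 19.9 × 0.5 = 9.95 DD.
Night half: max(0, 10.1 − 12.4) × 0.5 = 0.0 × 0.5 = 0.00 DD.
Per 24 h: 9.95 DD/day.
Duration = 213 / 9.95 = 21.407 ≈ 21.4 days.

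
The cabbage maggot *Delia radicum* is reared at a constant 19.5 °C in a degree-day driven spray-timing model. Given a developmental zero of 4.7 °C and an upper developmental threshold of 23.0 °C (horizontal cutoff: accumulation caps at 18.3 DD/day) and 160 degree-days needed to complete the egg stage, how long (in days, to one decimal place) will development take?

Daily accumulation = 19.5 − 4.7 = 14.8 DD/day.
Duration = 160 / 14.8 = 10.811 ≈ 10.8 days.

10.8 days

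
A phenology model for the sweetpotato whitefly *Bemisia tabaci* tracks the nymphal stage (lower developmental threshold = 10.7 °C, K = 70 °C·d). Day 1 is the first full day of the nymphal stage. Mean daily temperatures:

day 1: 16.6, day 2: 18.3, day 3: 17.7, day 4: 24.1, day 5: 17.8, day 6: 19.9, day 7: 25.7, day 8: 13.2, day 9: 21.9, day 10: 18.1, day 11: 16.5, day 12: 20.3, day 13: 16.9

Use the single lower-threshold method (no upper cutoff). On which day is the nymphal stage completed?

Daily DD above 10.7 °C: 5.9, 7.6, 7.0, 13.4, 7.1, 9.2, 15.0, 2.5, 11.2, 7.4, 5.8, 9.6, 6.2.
Cumulative: 5.9, 13.5, 20.5, 33.9, 41.0, 50.2, 65.2, 67.7, 78.9, 86.3, 92.1, 101.7, 107.9.
The total first reaches 70 DD on day 9.

day 9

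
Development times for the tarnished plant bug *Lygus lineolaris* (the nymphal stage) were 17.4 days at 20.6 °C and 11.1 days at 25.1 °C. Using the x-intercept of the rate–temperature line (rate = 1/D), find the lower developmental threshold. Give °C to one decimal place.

12.7 °C

Linear rate model ⇒ the product D·(T − T_b) is constant across temperatures.
17.4·(20.6 − T_b) = 11.1·(25.1 − T_b)
T_b = (17.4·20.6 − 11.1·25.1) / (17.4 − 11.1) = 79.83 / 6.3 = 12.671 °C ≈ 12.7 °C.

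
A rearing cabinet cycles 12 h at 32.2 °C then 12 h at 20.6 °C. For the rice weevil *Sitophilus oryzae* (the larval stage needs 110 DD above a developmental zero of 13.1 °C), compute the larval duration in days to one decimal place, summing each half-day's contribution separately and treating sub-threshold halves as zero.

Day half: max(0, 32.2 − 13.1) × 0.5 = 19.1 × 0.5 = 9.55 DD.
Night half: max(0, 20.6 − 13.1) × 0.5 = 7.5 × 0.5 = 3.75 DD.
Per 24 h: 13.30 DD/day.
Duration = 110 / 13.30 = 8.271 ≈ 8.3 days.

8.3 days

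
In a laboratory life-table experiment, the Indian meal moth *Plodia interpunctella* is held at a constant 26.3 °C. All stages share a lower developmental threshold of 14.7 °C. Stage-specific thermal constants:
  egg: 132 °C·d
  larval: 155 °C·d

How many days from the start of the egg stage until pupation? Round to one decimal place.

24.7 days

Daily accumulation at 26.3 °C = 26.3 − 14.7 = 11.6 DD/day.
Total K = 132 + 155 = 287 DD.
Total duration = 287 / 11.6 = 24.741 ≈ 24.7 days.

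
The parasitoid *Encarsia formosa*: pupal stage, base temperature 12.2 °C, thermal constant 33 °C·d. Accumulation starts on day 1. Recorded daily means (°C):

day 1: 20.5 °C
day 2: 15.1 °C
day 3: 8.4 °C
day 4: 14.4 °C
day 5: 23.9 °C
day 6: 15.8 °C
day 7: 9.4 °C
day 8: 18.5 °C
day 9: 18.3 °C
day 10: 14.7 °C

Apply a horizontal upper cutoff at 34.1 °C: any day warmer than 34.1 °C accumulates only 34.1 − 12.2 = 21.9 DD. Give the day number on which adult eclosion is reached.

day 8

Daily DD above 12.2 °C (capped at 21.9): 8.3, 2.9, 0.0, 2.2, 11.7, 3.6, 0.0, 6.3, 6.1, 2.5.
Cumulative: 8.3, 11.2, 11.2, 13.4, 25.1, 28.7, 28.7, 35.0, 41.1, 43.6.
The total first reaches 33 DD on day 8.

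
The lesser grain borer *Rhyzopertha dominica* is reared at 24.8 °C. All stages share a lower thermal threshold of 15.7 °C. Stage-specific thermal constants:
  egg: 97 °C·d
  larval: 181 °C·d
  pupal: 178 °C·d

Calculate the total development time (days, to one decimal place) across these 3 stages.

50.1 days

Daily accumulation at 24.8 °C = 24.8 − 15.7 = 9.1 DD/day.
Total K = 97 + 181 + 178 = 456 DD.
Total duration = 456 / 9.1 = 50.110 ≈ 50.1 days.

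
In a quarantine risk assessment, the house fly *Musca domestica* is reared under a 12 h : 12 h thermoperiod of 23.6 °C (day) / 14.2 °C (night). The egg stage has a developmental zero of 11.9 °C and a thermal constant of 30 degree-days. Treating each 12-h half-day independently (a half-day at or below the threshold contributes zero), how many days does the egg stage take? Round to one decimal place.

4.3 days

Day half: max(0, 23.6 − 11.9) × 0.5 = 11.7 × 0.5 = 5.85 DD.
Night half: max(0, 14.2 − 11.9) × 0.5 = 2.3 × 0.5 = 1.15 DD.
Per 24 h: 7.00 DD/day.
Duration = 30 / 7.00 = 4.286 ≈ 4.3 days.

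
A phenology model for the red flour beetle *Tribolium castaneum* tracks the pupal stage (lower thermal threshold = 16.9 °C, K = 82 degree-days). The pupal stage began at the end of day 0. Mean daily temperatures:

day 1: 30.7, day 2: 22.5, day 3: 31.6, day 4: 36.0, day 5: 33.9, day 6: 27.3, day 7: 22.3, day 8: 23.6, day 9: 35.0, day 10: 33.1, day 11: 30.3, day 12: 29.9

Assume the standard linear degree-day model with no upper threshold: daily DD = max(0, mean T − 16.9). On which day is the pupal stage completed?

day 7

Daily DD above 16.9 °C: 13.8, 5.6, 14.7, 19.1, 17.0, 10.4, 5.4, 6.7, 18.1, 16.2, 13.4, 13.0.
Cumulative: 13.8, 19.4, 34.1, 53.2, 70.2, 80.6, 86.0, 92.7, 110.8, 127.0, 140.4, 153.4.
The total first reaches 82 DD on day 7.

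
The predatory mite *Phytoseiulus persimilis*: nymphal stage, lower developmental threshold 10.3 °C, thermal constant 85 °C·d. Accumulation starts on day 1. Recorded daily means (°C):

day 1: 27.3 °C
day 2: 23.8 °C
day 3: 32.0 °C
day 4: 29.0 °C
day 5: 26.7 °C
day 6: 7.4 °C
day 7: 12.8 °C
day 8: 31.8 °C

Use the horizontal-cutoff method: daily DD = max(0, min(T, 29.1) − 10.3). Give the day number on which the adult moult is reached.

day 7

Daily DD above 10.3 °C (capped at 18.8): 17.0, 13.5, 18.8, 18.7, 16.4, 0.0, 2.5, 18.8.
Cumulative: 17.0, 30.5, 49.3, 68.0, 84.4, 84.4, 86.9, 105.7.
The total first reaches 85 DD on day 7.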